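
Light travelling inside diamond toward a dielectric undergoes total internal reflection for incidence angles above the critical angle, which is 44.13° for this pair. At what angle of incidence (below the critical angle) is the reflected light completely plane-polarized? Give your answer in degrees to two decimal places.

sin θ_c = n₂/n₁, so n₂/n₁ = sin 44.13° = 0.6963.
Brewster: tan θ_B = n₂/n₁ = 0.6963.
θ_B = arctan(0.6963) = 34.85°.

θ_B ≈ 34.85°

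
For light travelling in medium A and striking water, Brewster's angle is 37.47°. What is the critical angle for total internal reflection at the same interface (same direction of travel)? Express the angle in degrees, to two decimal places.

θ_c ≈ 50.04°

From Brewster, n₂/n₁ = tan θ_B = tan 37.47° = 0.7665.
Then sin θ_c = n₂/n₁ = 0.7665, so θ_c = arcsin 0.7665 = 50.04°.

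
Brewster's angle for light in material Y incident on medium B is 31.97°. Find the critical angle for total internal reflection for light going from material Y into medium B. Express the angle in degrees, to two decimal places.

From Brewster, n₂/n₁ = tan θ_B = tan 31.97° = 0.6241.
Then sin θ_c = n₂/n₁ = 0.6241, so θ_c = arcsin 0.6241 = 38.62°.

θ_c ≈ 38.62°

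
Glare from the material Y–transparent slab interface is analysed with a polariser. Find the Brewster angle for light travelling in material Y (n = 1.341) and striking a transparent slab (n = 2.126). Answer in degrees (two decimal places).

Brewster's condition: tan θ_B = n₂/n₁ = 2.126/1.341 = 1.5854.
θ_B = arctan(1.5854) = 57.76°.

θ_B ≈ 57.76°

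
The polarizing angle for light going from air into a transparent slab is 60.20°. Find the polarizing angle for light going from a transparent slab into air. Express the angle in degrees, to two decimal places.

θ_B' ≈ 29.80°

The two Brewster angles are complementary: θ_B' = 90° − θ_B = 90° − 60.20° = 29.80°.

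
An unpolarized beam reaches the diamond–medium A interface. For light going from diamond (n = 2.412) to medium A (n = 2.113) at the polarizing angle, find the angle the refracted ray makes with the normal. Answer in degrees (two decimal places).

θ_t ≈ 48.78°

tan θ_B = n₂/n₁ = 2.113/2.412 = 0.8760, so θ_B = 41.22°.
At Brewster's angle the reflected and refracted rays are perpendicular, so θ_t = 90° − θ_B = 90° − 41.22° = 48.78°.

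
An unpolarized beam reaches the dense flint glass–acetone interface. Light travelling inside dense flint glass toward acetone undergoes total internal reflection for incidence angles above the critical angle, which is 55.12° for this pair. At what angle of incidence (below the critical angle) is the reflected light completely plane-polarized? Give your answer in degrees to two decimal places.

n₂/n₁ = sin θ_c = sin 55.12° = 0.8204.
tan θ_B equals the same ratio, so θ_B = arctan(0.8204) = 39.36°.

θ_B ≈ 39.36°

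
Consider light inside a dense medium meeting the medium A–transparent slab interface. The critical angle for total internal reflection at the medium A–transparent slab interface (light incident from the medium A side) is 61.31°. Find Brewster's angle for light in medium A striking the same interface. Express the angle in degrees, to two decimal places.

θ_B ≈ 41.26°

sin θ_c = n₂/n₁, so n₂/n₁ = sin 61.31° = 0.8772.
Brewster: tan θ_B = n₂/n₁ = 0.8772.
θ_B = arctan(0.8772) = 41.26°.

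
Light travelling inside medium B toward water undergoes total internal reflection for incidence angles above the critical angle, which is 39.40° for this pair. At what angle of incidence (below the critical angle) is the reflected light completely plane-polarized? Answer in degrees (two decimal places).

θ_B ≈ 32.40°

At the critical angle sin θ_c = n₂/n₁, giving n₂/n₁ = sin 39.40° = 0.6347.
Then tan θ_B = n₂/n₁ = 0.6347, so θ_B = arctan 0.6347 = 32.40°.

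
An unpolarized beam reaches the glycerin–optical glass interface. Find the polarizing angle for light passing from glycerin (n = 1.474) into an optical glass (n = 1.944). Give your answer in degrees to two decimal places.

At Brewster's angle the reflected and refracted rays are perpendicular, which with Snell's law gives tan θ_B = n₂/n₁.
tan θ_B = n₂/n₁ = 1.944/1.474 = 1.3189.
θ_B = arctan(1.3189) = 52.83°.

θ_B ≈ 52.83°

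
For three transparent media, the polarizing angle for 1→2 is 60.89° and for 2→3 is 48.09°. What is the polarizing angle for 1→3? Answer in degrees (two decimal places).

tan θ_B(1→2) = n₂/n₁ = tan 60.89° = 1.7959.
tan θ_B(2→3) = n₃/n₂ = tan 48.09° = 1.1141.
Multiplying, n₃/n₁ = 1.7959 × 1.1141 = 2.0009, and θ_B(1→3) = arctan 2.0009 = 63.44°.

θ_B ≈ 63.44°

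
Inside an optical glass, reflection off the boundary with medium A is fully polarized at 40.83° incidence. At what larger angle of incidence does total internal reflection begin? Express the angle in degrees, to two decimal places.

n₂/n₁ = tan 40.83° = 0.8641; the critical angle satisfies sin θ_c = n₂/n₁.
θ_c = arcsin(0.8641) = 59.78°.

θ_c ≈ 59.78°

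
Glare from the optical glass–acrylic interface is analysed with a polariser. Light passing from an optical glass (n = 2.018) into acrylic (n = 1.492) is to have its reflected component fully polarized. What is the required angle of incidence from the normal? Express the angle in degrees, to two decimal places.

Brewster's condition: tan θ_B = n₂/n₁ = 1.492/2.018 = 0.7393.
So θ_B = arctan 0.7393 = 36.48°.

θ_B ≈ 36.48°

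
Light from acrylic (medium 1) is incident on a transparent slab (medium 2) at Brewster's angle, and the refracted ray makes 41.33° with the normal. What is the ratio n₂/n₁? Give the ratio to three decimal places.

n₂/n₁ ≈ 1.137

At Brewster incidence θ_B = 90° − θ_t = 90° − 41.33° = 48.67°.
tan θ_B = n₂/n₁, so n₂/n₁ = tan 48.67° = 1.137.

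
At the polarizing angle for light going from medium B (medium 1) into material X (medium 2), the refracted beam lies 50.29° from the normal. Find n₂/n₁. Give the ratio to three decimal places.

θ_B + θ_t = 90°, so θ_B = 90° − 50.29° = 39.71°.
Then n₂/n₁ = tan θ_B = tan 39.71° = 0.831.

n₂/n₁ ≈ 0.831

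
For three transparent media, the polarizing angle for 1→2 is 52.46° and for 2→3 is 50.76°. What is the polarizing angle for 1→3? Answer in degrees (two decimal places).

θ_B ≈ 57.89°

tan θ_B(1→2) = n₂/n₁ = tan 52.46° = 1.3013.
tan θ_B(2→3) = n₃/n₂ = tan 50.76° = 1.2244.
Multiplying, n₃/n₁ = 1.3013 × 1.2244 = 1.5933, and θ_B(1→3) = arctan 1.5933 = 57.89°.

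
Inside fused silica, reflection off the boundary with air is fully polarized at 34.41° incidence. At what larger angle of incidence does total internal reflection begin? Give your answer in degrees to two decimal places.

θ_c ≈ 43.23°

From Brewster, n₂/n₁ = tan θ_B = tan 34.41° = 0.6850.
Then sin θ_c = n₂/n₁ = 0.6850, so θ_c = arcsin 0.6850 = 43.23°.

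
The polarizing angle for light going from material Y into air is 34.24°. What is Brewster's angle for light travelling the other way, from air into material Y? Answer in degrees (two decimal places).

θ_B' ≈ 55.76°

Reversing the direction swaps n₁ and n₂, so tan θ_B' = 1/tan θ_B and θ_B' = 90° − θ_B.
Hence θ_B' = 90° − 34.24° = 55.76°.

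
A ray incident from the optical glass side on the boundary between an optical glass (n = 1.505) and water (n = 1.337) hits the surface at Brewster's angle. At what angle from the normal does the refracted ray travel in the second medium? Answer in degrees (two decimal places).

θ_t ≈ 48.38°

tan θ_B = n₂/n₁ = 1.337/1.505 = 0.8884, so θ_B = 41.62°.
The refracted ray is perpendicular to the reflected ray, so θ_t = 90° − θ_B = 48.38°.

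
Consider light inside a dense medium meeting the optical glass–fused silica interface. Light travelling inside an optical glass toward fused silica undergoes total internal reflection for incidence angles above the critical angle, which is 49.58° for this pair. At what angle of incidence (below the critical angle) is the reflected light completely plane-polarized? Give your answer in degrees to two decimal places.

sin θ_c = n₂/n₁, so n₂/n₁ = sin 49.58° = 0.7613.
Brewster: tan θ_B = n₂/n₁ = 0.7613.
θ_B = arctan(0.7613) = 37.28°.

θ_B ≈ 37.28°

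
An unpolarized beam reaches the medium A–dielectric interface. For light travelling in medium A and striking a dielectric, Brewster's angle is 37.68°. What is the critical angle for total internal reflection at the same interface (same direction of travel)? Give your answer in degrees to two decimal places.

n₂/n₁ = tan 37.68° = 0.7723; the critical angle satisfies sin θ_c = n₂/n₁.
θ_c = arcsin(0.7723) = 50.56°.

θ_c ≈ 50.56°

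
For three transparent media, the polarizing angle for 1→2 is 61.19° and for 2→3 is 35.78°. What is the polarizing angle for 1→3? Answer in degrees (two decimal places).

θ_B ≈ 52.65°

n₂/n₁ = tan 61.19° = 1.8182 and n₃/n₂ = tan 35.78° = 0.7207.
Multiplying, n₃/n₁ = 1.8182 × 0.7207 = 1.3104, and θ_B(1→3) = arctan 1.3104 = 52.65°.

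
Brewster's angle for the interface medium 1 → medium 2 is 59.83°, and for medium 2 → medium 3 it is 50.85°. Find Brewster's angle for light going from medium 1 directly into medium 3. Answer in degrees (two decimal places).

n₂/n₁ = tan 59.83° = 1.7202 and n₃/n₂ = tan 50.85° = 1.2283.
Multiplying, n₃/n₁ = 1.7202 × 1.2283 = 2.1130, and θ_B(1→3) = arctan 2.1130 = 64.67°.

θ_B ≈ 64.67°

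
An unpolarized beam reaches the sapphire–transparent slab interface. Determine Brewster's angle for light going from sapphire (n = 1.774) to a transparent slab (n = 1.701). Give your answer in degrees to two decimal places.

θ_B ≈ 43.80°

Here n₂/n₁ = 1.701/1.774 = 0.9589, and Brewster's law gives tan θ_B = n₂/n₁. Taking the arctangent, θ_B = 43.80°.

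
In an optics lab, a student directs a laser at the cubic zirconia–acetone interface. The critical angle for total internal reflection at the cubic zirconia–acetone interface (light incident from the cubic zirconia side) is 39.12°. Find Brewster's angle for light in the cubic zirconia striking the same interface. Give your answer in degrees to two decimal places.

θ_B ≈ 32.25°

sin θ_c = n₂/n₁, so n₂/n₁ = sin 39.12° = 0.6309.
Brewster: tan θ_B = n₂/n₁ = 0.6309.
θ_B = arctan(0.6309) = 32.25°.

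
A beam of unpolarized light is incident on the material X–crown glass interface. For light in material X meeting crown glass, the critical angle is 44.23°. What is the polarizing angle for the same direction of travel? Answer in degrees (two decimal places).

n₂/n₁ = sin θ_c = sin 44.23° = 0.6975.
tan θ_B equals the same ratio, so θ_B = arctan(0.6975) = 34.90°.

θ_B ≈ 34.90°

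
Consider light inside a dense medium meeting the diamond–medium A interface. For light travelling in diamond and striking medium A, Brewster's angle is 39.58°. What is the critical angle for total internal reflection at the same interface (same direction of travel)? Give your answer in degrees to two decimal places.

tan θ_B = n₂/n₁ = tan 39.58° = 0.8267.
Total internal reflection: sin θ_c = n₂/n₁ = 0.8267.
θ_c = arcsin(0.8267) = 55.76°.

θ_c ≈ 55.76°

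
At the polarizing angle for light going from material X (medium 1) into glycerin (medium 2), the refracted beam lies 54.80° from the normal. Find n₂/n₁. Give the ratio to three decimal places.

n₂/n₁ ≈ 0.705

θ_B + θ_t = 90°, so θ_B = 90° − 54.80° = 35.20°.
tan θ_B = n₂/n₁, so n₂/n₁ = tan 35.20° = 0.705.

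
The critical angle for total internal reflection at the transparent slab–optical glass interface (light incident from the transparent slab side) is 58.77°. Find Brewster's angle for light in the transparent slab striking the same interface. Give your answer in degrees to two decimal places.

n₂/n₁ = sin θ_c = sin 58.77° = 0.8551.
tan θ_B equals the same ratio, so θ_B = arctan(0.8551) = 40.53°.

θ_B ≈ 40.53°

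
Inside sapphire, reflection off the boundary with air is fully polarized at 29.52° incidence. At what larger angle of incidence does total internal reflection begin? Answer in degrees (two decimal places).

From Brewster, n₂/n₁ = tan θ_B = tan 29.52° = 0.5662.
Then sin θ_c = n₂/n₁ = 0.5662, so θ_c = arcsin 0.5662 = 34.49°.

θ_c ≈ 34.49°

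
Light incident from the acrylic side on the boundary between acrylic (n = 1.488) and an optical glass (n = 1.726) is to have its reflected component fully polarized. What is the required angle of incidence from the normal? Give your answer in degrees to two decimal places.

Brewster's condition: tan θ_B = n₂/n₁ = 1.726/1.488 = 1.1599.
θ_B = arctan(1.1599) = 49.24°.

θ_B ≈ 49.24°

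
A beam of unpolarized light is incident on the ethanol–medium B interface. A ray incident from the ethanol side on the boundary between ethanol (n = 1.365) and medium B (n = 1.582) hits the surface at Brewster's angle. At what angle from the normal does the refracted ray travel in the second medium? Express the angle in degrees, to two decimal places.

θ_t ≈ 40.79°

θ_B = arctan(n₂/n₁) = arctan(1.582/1.365) = 49.21°.
At Brewster's angle the reflected and refracted rays are perpendicular, so θ_t = 90° − θ_B = 90° − 49.21° = 40.79°.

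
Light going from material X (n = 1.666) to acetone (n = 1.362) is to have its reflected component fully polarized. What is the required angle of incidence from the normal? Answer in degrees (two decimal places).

θ_B ≈ 39.27°

At Brewster's angle the reflected and refracted rays are perpendicular, which with Snell's law gives tan θ_B = n₂/n₁.
tan θ_B = n₂/n₁ = 1.362/1.666 = 0.8175.
θ_B = arctan(0.8175) = 39.27°.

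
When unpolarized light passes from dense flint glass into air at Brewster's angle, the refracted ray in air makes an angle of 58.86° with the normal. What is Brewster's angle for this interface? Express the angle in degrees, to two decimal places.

Brewster's condition makes the reflected and refracted beams perpendicular: θ_B + θ_t = 90°.
θ_B = 90° − 58.86° = 31.14°.

θ_B ≈ 31.14°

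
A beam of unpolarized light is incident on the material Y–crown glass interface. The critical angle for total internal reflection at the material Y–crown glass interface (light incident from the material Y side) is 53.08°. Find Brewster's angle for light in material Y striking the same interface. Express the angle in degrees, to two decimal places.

n₂/n₁ = sin θ_c = sin 53.08° = 0.7995.
tan θ_B equals the same ratio, so θ_B = arctan(0.7995) = 38.64°.

θ_B ≈ 38.64°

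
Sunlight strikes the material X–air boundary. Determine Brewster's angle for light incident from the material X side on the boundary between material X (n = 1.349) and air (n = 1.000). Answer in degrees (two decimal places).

tan θ_B = n₂/n₁ = 1.000/1.349 = 0.7413.
So θ_B = arctan 0.7413 = 36.55°.

θ_B ≈ 36.55°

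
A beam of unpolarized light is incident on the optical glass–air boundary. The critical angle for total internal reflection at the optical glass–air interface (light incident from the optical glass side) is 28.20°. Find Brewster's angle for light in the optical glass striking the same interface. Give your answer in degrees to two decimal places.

θ_B ≈ 25.29°

At the critical angle sin θ_c = n₂/n₁, giving n₂/n₁ = sin 28.20° = 0.4726.
Then tan θ_B = n₂/n₁ = 0.4726, so θ_B = arctan 0.4726 = 25.29°.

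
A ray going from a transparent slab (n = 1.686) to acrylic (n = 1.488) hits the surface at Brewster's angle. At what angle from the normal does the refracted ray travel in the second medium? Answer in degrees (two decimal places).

θ_t ≈ 48.57°

tan θ_B = n₂/n₁ = 1.488/1.686 = 0.8826, so θ_B = 41.43°.
At Brewster's angle the reflected and refracted rays are perpendicular, so θ_t = 90° − θ_B = 90° − 41.43° = 48.57°.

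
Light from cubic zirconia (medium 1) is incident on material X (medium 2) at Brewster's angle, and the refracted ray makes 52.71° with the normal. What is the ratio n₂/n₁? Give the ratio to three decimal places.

n₂/n₁ ≈ 0.762

At Brewster incidence θ_B = 90° − θ_t = 90° − 52.71° = 37.29°.
Then n₂/n₁ = tan θ_B = tan 37.29° = 0.762.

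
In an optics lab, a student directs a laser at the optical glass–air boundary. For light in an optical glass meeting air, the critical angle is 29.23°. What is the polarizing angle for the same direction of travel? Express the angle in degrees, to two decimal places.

n₂/n₁ = sin θ_c = sin 29.23° = 0.4883.
tan θ_B equals the same ratio, so θ_B = arctan(0.4883) = 26.03°.

θ_B ≈ 26.03°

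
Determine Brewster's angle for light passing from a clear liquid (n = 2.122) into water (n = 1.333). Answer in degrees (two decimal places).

The reflected p-component vanishes when tan θ_B = n₂/n₁.
tan θ_B = n₂/n₁ = 1.333/2.122 = 0.6282.
θ_B = arctan(0.6282) = 32.14°.

θ_B ≈ 32.14°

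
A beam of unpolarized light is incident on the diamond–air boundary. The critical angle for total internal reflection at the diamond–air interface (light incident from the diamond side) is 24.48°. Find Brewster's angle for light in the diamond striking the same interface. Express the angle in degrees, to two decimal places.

n₂/n₁ = sin θ_c = sin 24.48° = 0.4144.
tan θ_B equals the same ratio, so θ_B = arctan(0.4144) = 22.51°.

θ_B ≈ 22.51°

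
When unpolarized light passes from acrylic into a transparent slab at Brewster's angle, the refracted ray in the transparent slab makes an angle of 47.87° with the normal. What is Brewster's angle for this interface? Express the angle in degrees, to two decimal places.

Since the reflected and refracted rays are at right angles at the polarizing angle, θ_B + θ_t = 90°.
θ_B = 90° − 47.87° = 42.13°.

θ_B ≈ 42.13°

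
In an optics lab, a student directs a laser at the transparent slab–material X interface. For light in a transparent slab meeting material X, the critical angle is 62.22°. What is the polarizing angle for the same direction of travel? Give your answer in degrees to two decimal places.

sin θ_c = n₂/n₁, so n₂/n₁ = sin 62.22° = 0.8847.
Brewster: tan θ_B = n₂/n₁ = 0.8847.
θ_B = arctan(0.8847) = 41.50°.

θ_B ≈ 41.50°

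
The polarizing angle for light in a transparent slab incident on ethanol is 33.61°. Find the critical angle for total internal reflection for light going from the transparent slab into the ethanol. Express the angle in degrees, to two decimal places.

From Brewster, n₂/n₁ = tan θ_B = tan 33.61° = 0.6647.
Then sin θ_c = n₂/n₁ = 0.6647, so θ_c = arcsin 0.6647 = 41.66°.

θ_c ≈ 41.66°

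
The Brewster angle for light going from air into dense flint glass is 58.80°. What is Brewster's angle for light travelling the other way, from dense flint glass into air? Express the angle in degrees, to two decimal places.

Reversing the direction swaps n₁ and n₂, so tan θ_B' = 1/tan θ_B and θ_B' = 90° − θ_B.
Hence θ_B' = 90° − 58.80° = 31.20°.

θ_B' ≈ 31.20°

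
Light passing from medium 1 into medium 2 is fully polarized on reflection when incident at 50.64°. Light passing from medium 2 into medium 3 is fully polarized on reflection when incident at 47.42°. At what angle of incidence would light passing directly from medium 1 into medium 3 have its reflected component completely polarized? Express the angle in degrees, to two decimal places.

Each Brewster angle gives a ratio: n₂/n₁ = tan 50.64° = 1.2192, n₃/n₂ = tan 47.42° = 1.0883.
n₃/n₁ = 1.3267. Then tan θ_B(1→3) = n₃/n₁, so θ_B(1→3) = arctan(1.3267) = 52.99°.

θ_B ≈ 52.99°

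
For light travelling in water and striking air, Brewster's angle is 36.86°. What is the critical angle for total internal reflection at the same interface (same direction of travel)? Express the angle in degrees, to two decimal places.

tan θ_B = n₂/n₁ = tan 36.86° = 0.7497.
Total internal reflection: sin θ_c = n₂/n₁ = 0.7497.
θ_c = arcsin(0.7497) = 48.57°.

θ_c ≈ 48.57°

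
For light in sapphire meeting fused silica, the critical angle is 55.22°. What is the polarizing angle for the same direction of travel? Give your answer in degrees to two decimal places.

θ_B ≈ 39.40°

sin θ_c = n₂/n₁, so n₂/n₁ = sin 55.22° = 0.8213.
Brewster: tan θ_B = n₂/n₁ = 0.8213.
θ_B = arctan(0.8213) = 39.40°.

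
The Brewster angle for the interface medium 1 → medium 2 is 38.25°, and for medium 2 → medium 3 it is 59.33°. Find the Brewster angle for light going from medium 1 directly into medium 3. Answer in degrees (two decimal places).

tan θ_B(1→2) = n₂/n₁ = tan 38.25° = 0.7883.
tan θ_B(2→3) = n₃/n₂ = tan 59.33° = 1.6862.
Multiplying, n₃/n₁ = 0.7883 × 1.6862 = 1.3293, and θ_B(1→3) = arctan 1.3293 = 53.05°.

θ_B ≈ 53.05°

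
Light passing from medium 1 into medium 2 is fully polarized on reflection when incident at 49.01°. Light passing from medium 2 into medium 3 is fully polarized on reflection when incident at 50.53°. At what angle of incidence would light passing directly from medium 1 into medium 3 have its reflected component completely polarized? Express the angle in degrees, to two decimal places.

n₂/n₁ = tan 49.01° = 1.1508 and n₃/n₂ = tan 50.53° = 1.2144.
So n₃/n₁ = (n₂/n₁)(n₃/n₂) = 1.1508 × 1.2144 = 1.3975.
θ_B(1→3) = arctan(1.3975) = 54.41°.

θ_B ≈ 54.41°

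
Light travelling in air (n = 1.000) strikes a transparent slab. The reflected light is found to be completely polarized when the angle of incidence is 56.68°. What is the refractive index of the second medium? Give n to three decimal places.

Full polarization of the reflected beam means tan θ_B = n₂/n₁, where n₁ is the incident medium (air).
n₂ = n₁ tan θ_B = 1.000 × tan 56.68° = 1.521.

n ≈ 1.521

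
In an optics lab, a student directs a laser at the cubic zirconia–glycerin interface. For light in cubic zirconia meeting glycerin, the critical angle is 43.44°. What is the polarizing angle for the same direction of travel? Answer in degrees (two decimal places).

θ_B ≈ 34.51°

n₂/n₁ = sin θ_c = sin 43.44° = 0.6876.
tan θ_B equals the same ratio, so θ_B = arctan(0.6876) = 34.51°.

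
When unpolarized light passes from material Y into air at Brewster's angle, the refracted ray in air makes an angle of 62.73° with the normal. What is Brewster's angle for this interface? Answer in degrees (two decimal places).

θ_B ≈ 27.27°

Since the reflected and refracted rays are at right angles at the polarizing angle, θ_B + θ_t = 90°.
So θ_B = 90° − θ_t = 90° − 62.73° = 27.27°.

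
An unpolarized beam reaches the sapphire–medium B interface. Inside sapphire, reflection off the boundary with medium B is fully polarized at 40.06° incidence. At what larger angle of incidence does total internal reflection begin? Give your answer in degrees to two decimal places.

θ_c ≈ 57.23°

n₂/n₁ = tan 40.06° = 0.8409; the critical angle satisfies sin θ_c = n₂/n₁.
θ_c = arcsin(0.8409) = 57.23°.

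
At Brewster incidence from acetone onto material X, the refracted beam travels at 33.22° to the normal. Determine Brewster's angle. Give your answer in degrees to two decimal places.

Brewster's condition makes the reflected and refracted beams perpendicular: θ_B + θ_t = 90°.
So θ_B = 90° − θ_t = 90° − 33.22° = 56.78°.

θ_B ≈ 56.78°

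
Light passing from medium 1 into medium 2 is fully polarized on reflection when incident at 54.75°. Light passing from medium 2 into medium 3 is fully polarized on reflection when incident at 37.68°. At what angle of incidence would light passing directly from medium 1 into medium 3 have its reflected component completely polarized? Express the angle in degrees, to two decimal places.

θ_B ≈ 47.54°

n₂/n₁ = tan 54.75° = 1.4150 and n₃/n₂ = tan 37.68° = 0.7723.
So n₃/n₁ = (n₂/n₁)(n₃/n₂) = 1.4150 × 0.7723 = 1.0928.
θ_B(1→3) = arctan(1.0928) = 47.54°.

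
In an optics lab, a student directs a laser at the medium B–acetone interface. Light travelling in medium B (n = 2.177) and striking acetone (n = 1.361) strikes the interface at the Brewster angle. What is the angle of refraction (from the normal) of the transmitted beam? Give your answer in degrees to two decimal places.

θ_t ≈ 57.99°

tan θ_B = n₂/n₁ = 1.361/2.177 = 0.6252, so θ_B = 32.01°.
At Brewster's angle the reflected and refracted rays are perpendicular, so θ_t = 90° − θ_B = 90° − 32.01° = 57.99°.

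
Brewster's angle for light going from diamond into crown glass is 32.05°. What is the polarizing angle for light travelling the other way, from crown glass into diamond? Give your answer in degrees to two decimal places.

θ_B' ≈ 57.95°

Reversing the direction swaps n₁ and n₂, so tan θ_B' = 1/tan θ_B and θ_B' = 90° − θ_B.
Hence θ_B' = 90° − 32.05° = 57.95°.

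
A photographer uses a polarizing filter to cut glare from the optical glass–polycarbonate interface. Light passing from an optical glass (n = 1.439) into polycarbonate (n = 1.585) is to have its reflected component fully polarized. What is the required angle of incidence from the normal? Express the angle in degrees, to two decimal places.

θ_B ≈ 47.76°

At Brewster's angle the reflected and refracted rays are perpendicular, which with Snell's law gives tan θ_B = n₂/n₁.
Here n₂/n₁ = 1.585/1.439 = 1.1015, and Brewster's law gives tan θ_B = n₂/n₁.
θ_B = arctan(1.1015) = 47.76°.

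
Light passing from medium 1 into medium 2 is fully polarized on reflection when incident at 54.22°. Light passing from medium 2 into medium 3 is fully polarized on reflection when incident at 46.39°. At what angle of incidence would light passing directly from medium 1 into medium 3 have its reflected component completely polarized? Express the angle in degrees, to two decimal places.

θ_B ≈ 55.53°

Each Brewster angle gives a ratio: n₂/n₁ = tan 54.22° = 1.3876, n₃/n₂ = tan 46.39° = 1.0497.
n₃/n₁ = 1.4566. Then tan θ_B(1→3) = n₃/n₁, so θ_B(1→3) = arctan(1.4566) = 55.53°.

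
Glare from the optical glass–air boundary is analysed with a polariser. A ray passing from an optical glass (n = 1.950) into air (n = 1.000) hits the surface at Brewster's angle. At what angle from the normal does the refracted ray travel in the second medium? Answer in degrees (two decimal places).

tan θ_B = n₂/n₁ = 1.000/1.950 = 0.5128, so θ_B = 27.15°.
Since θ_B + θ_t = 90° at Brewster incidence, θ_t = 90° − 27.15° = 62.85°.

θ_t ≈ 62.85°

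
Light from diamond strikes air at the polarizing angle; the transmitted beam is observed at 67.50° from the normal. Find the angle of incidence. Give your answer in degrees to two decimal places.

θ_B ≈ 22.50°

At Brewster's angle the reflected and refracted rays are perpendicular, so θ_B + θ_t = 90°.
θ_B = 90° − 67.50° = 22.50°.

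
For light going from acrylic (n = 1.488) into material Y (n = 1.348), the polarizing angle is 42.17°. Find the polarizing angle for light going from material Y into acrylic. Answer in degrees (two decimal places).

θ_B' ≈ 47.83°

Reversing the direction swaps n₁ and n₂, so tan θ_B' = 1/tan θ_B and θ_B' = 90° − θ_B.
Hence θ_B' = 90° − 42.17° = 47.83°.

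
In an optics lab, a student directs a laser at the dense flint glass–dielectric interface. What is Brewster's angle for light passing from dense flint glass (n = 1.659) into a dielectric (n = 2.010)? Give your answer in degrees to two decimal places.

The reflected p-component vanishes when tan θ_B = n₂/n₁.
Brewster's condition: tan θ_B = n₂/n₁ = 2.010/1.659 = 1.2116.
θ_B = arctan(1.2116) = 50.46°.

θ_B ≈ 50.46°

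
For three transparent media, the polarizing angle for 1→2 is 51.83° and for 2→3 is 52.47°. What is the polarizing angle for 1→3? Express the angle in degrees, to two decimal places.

θ_B ≈ 58.88°

Each Brewster angle gives a ratio: n₂/n₁ = tan 51.83° = 1.2721, n₃/n₂ = tan 52.47° = 1.3018.
So n₃/n₁ = (n₂/n₁)(n₃/n₂) = 1.2721 × 1.3018 = 1.6561.
θ_B(1→3) = arctan(1.6561) = 58.88°.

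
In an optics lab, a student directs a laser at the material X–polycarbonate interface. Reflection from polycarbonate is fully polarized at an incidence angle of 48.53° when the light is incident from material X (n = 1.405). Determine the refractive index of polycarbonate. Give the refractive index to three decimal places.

Full polarization of the reflected beam means tan θ_B = n₂/n₁, where n₁ is the incident medium (material X).
n₂ = n₁ tan θ_B = 1.405 × tan 48.53° = 1.590.

n ≈ 1.590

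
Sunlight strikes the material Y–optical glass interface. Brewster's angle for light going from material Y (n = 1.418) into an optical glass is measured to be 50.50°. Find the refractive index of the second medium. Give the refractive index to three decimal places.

n ≈ 1.720

Full polarization of the reflected beam means tan θ_B = n₂/n₁, where n₁ is the incident medium (material Y).
n₂ = n₁ tan θ_B = 1.418 × tan 50.50° = 1.720.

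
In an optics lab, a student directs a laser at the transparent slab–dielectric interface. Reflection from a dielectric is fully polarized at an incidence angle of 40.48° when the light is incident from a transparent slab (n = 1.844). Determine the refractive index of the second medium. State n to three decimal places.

At the polarizing angle, tan θ_B = n₂/n₁ with n₁ on the incident side (a transparent slab) and n₂ on the transmitted side (a dielectric).
n₂ = n₁ tan θ_B = 1.844 × tan 40.48° = 1.574.

n ≈ 1.574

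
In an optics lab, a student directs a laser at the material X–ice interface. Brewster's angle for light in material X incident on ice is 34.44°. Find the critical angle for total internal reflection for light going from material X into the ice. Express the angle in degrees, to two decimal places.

tan θ_B = n₂/n₁ = tan 34.44° = 0.6857.
Total internal reflection: sin θ_c = n₂/n₁ = 0.6857.
θ_c = arcsin(0.6857) = 43.29°.

θ_c ≈ 43.29°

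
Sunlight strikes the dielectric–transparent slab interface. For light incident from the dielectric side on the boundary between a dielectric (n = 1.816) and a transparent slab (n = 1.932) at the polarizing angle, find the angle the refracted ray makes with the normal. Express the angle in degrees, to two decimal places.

θ_B = arctan(n₂/n₁) = arctan(1.932/1.816) = 46.77°.
Since θ_B + θ_t = 90° at Brewster incidence, θ_t = 90° − 46.77° = 43.23°.

θ_t ≈ 43.23°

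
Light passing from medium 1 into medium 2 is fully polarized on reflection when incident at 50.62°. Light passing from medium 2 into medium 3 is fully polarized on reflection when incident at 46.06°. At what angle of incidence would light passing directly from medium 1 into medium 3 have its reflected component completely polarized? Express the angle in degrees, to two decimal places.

θ_B ≈ 51.66°

Each Brewster angle gives a ratio: n₂/n₁ = tan 50.62° = 1.2183, n₃/n₂ = tan 46.06° = 1.0377.
So n₃/n₁ = (n₂/n₁)(n₃/n₂) = 1.2183 × 1.0377 = 1.2642.
θ_B(1→3) = arctan(1.2642) = 51.66°.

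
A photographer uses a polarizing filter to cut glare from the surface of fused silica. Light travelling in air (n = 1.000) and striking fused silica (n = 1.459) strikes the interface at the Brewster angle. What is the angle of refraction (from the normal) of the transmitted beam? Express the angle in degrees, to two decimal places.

θ_t ≈ 34.43°

θ_B = arctan(n₂/n₁) = arctan(1.459/1.000) = 55.57°.
The refracted ray is perpendicular to the reflected ray, so θ_t = 90° − θ_B = 34.43°.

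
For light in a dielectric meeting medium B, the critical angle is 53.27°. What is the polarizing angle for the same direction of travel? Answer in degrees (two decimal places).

n₂/n₁ = sin θ_c = sin 53.27° = 0.8015.
tan θ_B equals the same ratio, so θ_B = arctan(0.8015) = 38.71°.

θ_B ≈ 38.71°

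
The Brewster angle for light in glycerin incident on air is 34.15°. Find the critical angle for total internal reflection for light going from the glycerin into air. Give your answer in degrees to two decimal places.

θ_c ≈ 42.71°

tan θ_B = n₂/n₁ = tan 34.15° = 0.6783.
Total internal reflection: sin θ_c = n₂/n₁ = 0.6783.
θ_c = arcsin(0.6783) = 42.71°.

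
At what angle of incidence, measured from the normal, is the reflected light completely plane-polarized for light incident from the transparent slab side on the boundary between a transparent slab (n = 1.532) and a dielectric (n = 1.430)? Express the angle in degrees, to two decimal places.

tan θ_B = n₂/n₁ = 1.430/1.532 = 0.9334.
So θ_B = arctan 0.9334 = 43.03°.

θ_B ≈ 43.03°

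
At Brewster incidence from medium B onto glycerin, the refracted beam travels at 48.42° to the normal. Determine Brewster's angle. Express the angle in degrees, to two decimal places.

Brewster's condition makes the reflected and refracted beams perpendicular: θ_B + θ_t = 90°.
θ_B = 90° − 48.42° = 41.58°.

θ_B ≈ 41.58°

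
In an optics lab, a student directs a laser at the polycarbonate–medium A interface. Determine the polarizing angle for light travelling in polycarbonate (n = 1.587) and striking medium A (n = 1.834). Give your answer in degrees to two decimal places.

θ_B ≈ 49.13°

tan θ_B = n₂/n₁ = 1.834/1.587 = 1.1556.
So θ_B = arctan 1.1556 = 49.13°.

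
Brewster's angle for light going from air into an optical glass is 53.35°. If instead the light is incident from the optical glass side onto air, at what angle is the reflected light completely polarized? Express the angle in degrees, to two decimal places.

tan θ_B' = n₁/n₂ = 1/tan θ_B, so θ_B' = 90° − θ_B.
θ_B' = 90° − 53.35° = 36.65°.

θ_B' ≈ 36.65°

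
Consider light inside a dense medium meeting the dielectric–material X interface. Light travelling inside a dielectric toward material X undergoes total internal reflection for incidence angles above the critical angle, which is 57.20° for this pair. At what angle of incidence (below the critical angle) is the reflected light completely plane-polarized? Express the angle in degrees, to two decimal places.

θ_B ≈ 40.05°

At the critical angle sin θ_c = n₂/n₁, giving n₂/n₁ = sin 57.20° = 0.8406.
Then tan θ_B = n₂/n₁ = 0.8406, so θ_B = arctan 0.8406 = 40.05°.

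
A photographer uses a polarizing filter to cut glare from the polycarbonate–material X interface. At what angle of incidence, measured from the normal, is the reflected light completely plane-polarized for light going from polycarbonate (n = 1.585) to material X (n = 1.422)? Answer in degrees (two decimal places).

θ_B ≈ 41.90°

Here n₂/n₁ = 1.422/1.585 = 0.8972, and Brewster's law gives tan θ_B = n₂/n₁.
θ_B = arctan(0.8972) = 41.90°.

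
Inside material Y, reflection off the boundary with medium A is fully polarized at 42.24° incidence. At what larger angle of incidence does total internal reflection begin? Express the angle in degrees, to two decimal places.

θ_c ≈ 65.23°

n₂/n₁ = tan 42.24° = 0.9080; the critical angle satisfies sin θ_c = n₂/n₁.
θ_c = arcsin(0.9080) = 65.23°.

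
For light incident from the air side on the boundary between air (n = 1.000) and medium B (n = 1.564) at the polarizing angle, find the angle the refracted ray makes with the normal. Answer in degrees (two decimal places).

First find Brewster's angle: tan θ_B = 1.564/1.000 = 1.5640, giving θ_B = 57.41°.
At Brewster's angle the reflected and refracted rays are perpendicular, so θ_t = 90° − θ_B = 90° − 57.41° = 32.59°.

θ_t ≈ 32.59°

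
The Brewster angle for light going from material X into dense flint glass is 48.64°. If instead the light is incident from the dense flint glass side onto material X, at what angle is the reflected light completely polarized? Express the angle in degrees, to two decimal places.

tan θ_B' = n₁/n₂ = 1/tan θ_B, so θ_B' = 90° − θ_B.
θ_B' = 90° − 48.64° = 41.36°.

θ_B' ≈ 41.36°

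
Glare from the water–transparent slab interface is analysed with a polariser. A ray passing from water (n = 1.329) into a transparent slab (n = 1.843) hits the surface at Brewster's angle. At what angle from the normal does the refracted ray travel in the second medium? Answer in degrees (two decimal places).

θ_t ≈ 35.80°

θ_B = arctan(n₂/n₁) = arctan(1.843/1.329) = 54.20°.
Since θ_B + θ_t = 90° at Brewster incidence, θ_t = 90° − 54.20° = 35.80°.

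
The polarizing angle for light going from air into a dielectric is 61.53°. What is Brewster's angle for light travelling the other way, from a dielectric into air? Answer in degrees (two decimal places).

θ_B' ≈ 28.47°

tan θ_B' = n₁/n₂ = 1/tan θ_B, so θ_B' = 90° − θ_B.
θ_B' = 90° − 61.53° = 28.47°.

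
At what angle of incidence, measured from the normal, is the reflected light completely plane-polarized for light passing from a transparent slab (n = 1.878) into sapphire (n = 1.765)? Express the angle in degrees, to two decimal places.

Brewster's condition: tan θ_B = n₂/n₁ = 1.765/1.878 = 0.9398.
θ_B = arctan(0.9398) = 43.22°.

θ_B ≈ 43.22°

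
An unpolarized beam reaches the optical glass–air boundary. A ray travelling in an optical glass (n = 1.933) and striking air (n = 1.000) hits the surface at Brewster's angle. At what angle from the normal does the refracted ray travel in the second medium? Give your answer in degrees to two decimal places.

First find Brewster's angle: tan θ_B = 1.000/1.933 = 0.5173, giving θ_B = 27.35°.
The refracted ray is perpendicular to the reflected ray, so θ_t = 90° − θ_B = 62.65°.

θ_t ≈ 62.65°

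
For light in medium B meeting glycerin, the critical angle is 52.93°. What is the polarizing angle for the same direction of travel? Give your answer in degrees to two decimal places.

n₂/n₁ = sin θ_c = sin 52.93° = 0.7979.
tan θ_B equals the same ratio, so θ_B = arctan(0.7979) = 38.59°.

θ_B ≈ 38.59°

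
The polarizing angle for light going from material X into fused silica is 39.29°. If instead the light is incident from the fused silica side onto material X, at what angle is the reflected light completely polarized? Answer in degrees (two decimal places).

θ_B' ≈ 50.71°

The two Brewster angles are complementary: θ_B' = 90° − θ_B = 90° − 39.29° = 50.71°.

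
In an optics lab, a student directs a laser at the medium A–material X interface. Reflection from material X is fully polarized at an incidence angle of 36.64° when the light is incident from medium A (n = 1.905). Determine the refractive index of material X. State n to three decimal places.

Full polarization of the reflected beam means tan θ_B = n₂/n₁, where n₁ is the incident medium (medium A).
n₂ = n₁ tan θ_B = 1.905 × tan 36.64° = 1.417.

n ≈ 1.417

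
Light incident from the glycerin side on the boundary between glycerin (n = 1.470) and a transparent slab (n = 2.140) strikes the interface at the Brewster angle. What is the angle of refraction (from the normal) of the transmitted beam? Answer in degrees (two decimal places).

θ_t ≈ 34.49°

θ_B = arctan(n₂/n₁) = arctan(2.140/1.470) = 55.51°.
Since θ_B + θ_t = 90° at Brewster incidence, θ_t = 90° − 55.51° = 34.49°.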